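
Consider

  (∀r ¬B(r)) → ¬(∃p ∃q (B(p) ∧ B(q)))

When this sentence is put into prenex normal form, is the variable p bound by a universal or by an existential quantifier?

First replace A → B with ¬A ∨ B.
  ¬(∀r ¬B(r)) ∨ ¬(∃p ∃q (B(p) ∧ B(q)))
Move each ¬ inward, flipping quantifiers it crosses:
  (∃r B(r)) ∨ (∀p ∀q (¬B(p) ∨ ¬B(q)))
Finally move all quantifiers to the prefix:
  ∃r ∀p ∀q (B(r) ∨ ¬B(p) ∨ ¬B(q))
The quantifier ∃p sits under an odd number of negations (counting the antecedent side of each →), so it flips to ∀p.

universal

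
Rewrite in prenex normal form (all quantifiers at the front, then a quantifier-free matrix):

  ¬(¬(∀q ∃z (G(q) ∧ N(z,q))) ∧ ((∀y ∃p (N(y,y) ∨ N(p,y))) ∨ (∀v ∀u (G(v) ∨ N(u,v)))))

Drive negations inward (¬∀x A ≡ ∃x ¬A, ¬∃x A ≡ ∀x ¬A, De Morgan for ∧/∨):
  (∀q ∃z (G(q) ∧ N(z,q))) ∨ (∃y ∀p (¬N(y,y) ∧ ¬N(p,y))) ∧ (∃v ∃u (¬G(v) ∧ ¬N(u,v)))
All bound variables are already distinct, so no renaming is needed.
Extract every quantifier outward, since the variables are now distinct and don't occur free across branches:
  ∀q ∃z ∃y ∀p ∃v ∃u (G(q) ∧ N(z,q) ∨ ¬N(y,y) ∧ ¬N(p,y) ∧ ¬G(v) ∧ ¬N(u,v))

∀q ∃z ∃y ∀p ∃v ∃u (G(q) ∧ N(z,q) ∨ ¬N(y,y) ∧ ¬N(p,y) ∧ ¬G(v) ∧ ¬N(u,v))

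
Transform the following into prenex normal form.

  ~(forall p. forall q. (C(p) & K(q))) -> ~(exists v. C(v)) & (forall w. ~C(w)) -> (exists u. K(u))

forall p. forall q. exists v. exists w. exists u. (C(p) & K(q) | C(v) | C(w) | K(u))

Eliminate → and ↔ using ¬ and ∨.
  ~~(forall p. forall q. (C(p) & K(q))) | ~(~(exists v. C(v)) & (forall w. ~C(w))) | (exists u. K(u))
Push ¬ through the quantifiers and connectives to reach negation normal form:
  (forall p. forall q. (C(p) & K(q))) | (exists v. C(v)) | (exists w. C(w)) | (exists u. K(u))
All bound variables are already distinct, so no renaming is needed.
Extract every quantifier outward, since the variables are now distinct and don't occur free across branches:
  forall p. forall q. exists v. exists w. exists u. (C(p) & K(q) | C(v) | C(w) | K(u))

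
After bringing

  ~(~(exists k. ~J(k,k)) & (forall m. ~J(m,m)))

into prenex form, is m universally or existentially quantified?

Drive negations inward (¬∀x A ≡ ∃x ¬A, ¬∃x A ≡ ∀x ¬A, De Morgan for ∧/∨):
  (exists k. ~J(k,k)) | (exists m. J(m,m))
All bound variables are already distinct, so no renaming is needed.
Finally move all quantifiers to the prefix:
  exists k. exists m. (~J(k,k) | J(m,m))
The quantifier forall m sits under an odd number of negations, so it flips to exists m.

existential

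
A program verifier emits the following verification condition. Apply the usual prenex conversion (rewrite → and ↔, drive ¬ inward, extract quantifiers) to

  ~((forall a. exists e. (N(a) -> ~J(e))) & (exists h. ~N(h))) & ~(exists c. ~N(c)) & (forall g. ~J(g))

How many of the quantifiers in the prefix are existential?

1

Rewrite implications/biconditionals: A → B as ¬A ∨ B.
  ~((forall a. exists e. (~N(a) | ~J(e))) & (exists h. ~N(h))) & ~(exists c. ~N(c)) & (forall g. ~J(g))
Move each ¬ inward, flipping quantifiers it crosses:
  ((exists a. forall e. (N(a) & J(e))) | (forall h. N(h))) & (forall c. N(c)) & (forall g. ~J(g))
All bound variables are already distinct, so no renaming is needed.
Finally move all quantifiers to the prefix:
  exists a. forall e. forall h. forall c. forall g. ((N(a) & J(e) | N(h)) & N(c) & ~J(g))
The prefix is exists a forall e forall h forall c forall g: 4 universal, 1 existential.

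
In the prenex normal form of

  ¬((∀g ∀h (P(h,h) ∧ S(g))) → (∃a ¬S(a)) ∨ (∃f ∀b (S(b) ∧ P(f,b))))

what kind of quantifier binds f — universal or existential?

First replace A → B with ¬A ∨ B.
  ¬(¬(∀g ∀h (P(h,h) ∧ S(g))) ∨ (∃a ¬S(a)) ∨ (∃f ∀b (S(b) ∧ P(f,b))))
Move each ¬ inward, flipping quantifiers it crosses:
  (∀g ∀h (P(h,h) ∧ S(g))) ∧ (∀a S(a)) ∧ (∀f ∃b (¬S(b) ∨ ¬P(f,b)))
All bound variables are already distinct, so no renaming is needed.
Extract every quantifier outward, since the variables are now distinct and don't occur free across branches:
  ∀g ∀h ∀a ∀f ∃b (P(h,h) ∧ S(g) ∧ S(a) ∧ (¬S(b) ∨ ¬P(f,b)))
The quantifier ∃f sits under an odd number of negations (counting the antecedent side of each →), so it flips to ∀f.

universal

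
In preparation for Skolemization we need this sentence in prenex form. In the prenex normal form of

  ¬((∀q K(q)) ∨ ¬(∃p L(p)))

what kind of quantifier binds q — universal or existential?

existential

Move each ¬ inward, flipping quantifiers it crosses:
  (∃q ¬K(q)) ∧ (∃p L(p))
All bound variables are already distinct, so no renaming is needed.
Pull the quantifiers to the front (each side's bound variable is not free in the other side):
  ∃q ∃p (¬K(q) ∧ L(p))
The quantifier ∀q sits under an odd number of negations, so it flips to ∃q.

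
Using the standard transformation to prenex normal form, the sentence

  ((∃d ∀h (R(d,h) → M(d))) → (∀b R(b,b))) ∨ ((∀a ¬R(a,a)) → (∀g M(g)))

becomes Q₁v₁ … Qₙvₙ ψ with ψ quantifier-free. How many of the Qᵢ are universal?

Rewrite implications/biconditionals: A → B as ¬A ∨ B.
  ¬(∃d ∀h (¬R(d,h) ∨ M(d))) ∨ (∀b R(b,b)) ∨ ¬(∀a ¬R(a,a)) ∨ (∀g M(g))
Push ¬ through the quantifiers and connectives to reach negation normal form:
  (∀d ∃h (R(d,h) ∧ ¬M(d))) ∨ (∀b R(b,b)) ∨ (∃a R(a,a)) ∨ (∀g M(g))
All bound variables are already distinct, so no renaming is needed.
Pull the quantifiers to the front (each side's bound variable is not free in the other side):
  ∀d ∃h ∀b ∃a ∀g (R(d,h) ∧ ¬M(d) ∨ R(b,b) ∨ R(a,a) ∨ M(g))
The prefix is ∀d ∃h ∀b ∃a ∀g: 3 universal, 2 existential.

3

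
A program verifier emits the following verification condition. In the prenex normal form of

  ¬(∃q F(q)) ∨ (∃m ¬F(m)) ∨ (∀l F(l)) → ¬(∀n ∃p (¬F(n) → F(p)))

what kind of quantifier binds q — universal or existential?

Eliminate → and ↔ using ¬ and ∨.
  ¬(¬(∃q F(q)) ∨ (∃m ¬F(m)) ∨ (∀l F(l))) ∨ ¬(∀n ∃p (¬¬F(n) ∨ F(p)))
Drive negations inward (¬∀x A ≡ ∃x ¬A, ¬∃x A ≡ ∀x ¬A, De Morgan for ∧/∨):
  (∃q F(q)) ∧ (∀m F(m)) ∧ (∃l ¬F(l)) ∨ (∃n ∀p (¬F(n) ∧ ¬F(p)))
Finally move all quantifiers to the prefix:
  ∃q ∀m ∃l ∃n ∀p (F(q) ∧ F(m) ∧ ¬F(l) ∨ ¬F(n) ∧ ¬F(p))
The quantifier ∃q sits under an even number of negations (counting the antecedent side of each →), so it remains existential.

existential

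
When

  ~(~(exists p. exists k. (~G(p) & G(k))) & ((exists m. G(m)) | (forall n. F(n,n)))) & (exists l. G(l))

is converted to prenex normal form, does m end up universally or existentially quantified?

Drive negations inward (¬∀x A ≡ ∃x ¬A, ¬∃x A ≡ ∀x ¬A, De Morgan for ∧/∨):
  ((exists p. exists k. (~G(p) & G(k))) | (forall m. ~G(m)) & (exists n. ~F(n,n))) & (exists l. G(l))
All bound variables are already distinct, so no renaming is needed.
Finally move all quantifiers to the prefix:
  exists p. exists k. forall m. exists n. exists l. ((~G(p) & G(k) | ~G(m) & ~F(n,n)) & G(l))
The quantifier exists m sits under an odd number of negations, so it flips to forall m.

universal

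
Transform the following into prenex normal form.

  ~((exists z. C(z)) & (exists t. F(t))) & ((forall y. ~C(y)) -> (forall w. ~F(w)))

Eliminate → and ↔ using ¬ and ∨.
  ~((exists z. C(z)) & (exists t. F(t))) & (~(forall y. ~C(y)) | (forall w. ~F(w)))
Drive negations inward (¬∀x A ≡ ∃x ¬A, ¬∃x A ≡ ∀x ¬A, De Morgan for ∧/∨):
  ((forall z. ~C(z)) | (forall t. ~F(t))) & ((exists y. C(y)) | (forall w. ~F(w)))
All bound variables are already distinct, so no renaming is needed.
Pull the quantifiers to the front (each side's bound variable is not free in the other side):
  forall z. forall t. exists y. forall w. ((~C(z) | ~F(t)) & (C(y) | ~F(w)))

forall z. forall t. exists y. forall w. ((~C(z) | ~F(t)) & (C(y) | ~F(w)))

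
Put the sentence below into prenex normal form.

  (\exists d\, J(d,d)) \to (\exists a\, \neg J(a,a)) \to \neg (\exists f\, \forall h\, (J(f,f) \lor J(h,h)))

\forall d\, \forall a\, \forall f\, \exists h\, (\neg J(d,d) \lor J(a,a) \lor \neg J(f,f) \land \neg J(h,h))

First replace A → B with ¬A ∨ B.
  \neg (\exists d\, J(d,d)) \lor \neg (\exists a\, \neg J(a,a)) \lor \neg (\exists f\, \forall h\, (J(f,f) \lor J(h,h)))
Move each ¬ inward, flipping quantifiers it crosses:
  (\forall d\, \neg J(d,d)) \lor (\forall a\, J(a,a)) \lor (\forall f\, \exists h\, (\neg J(f,f) \land \neg J(h,h)))
All bound variables are already distinct, so no renaming is needed.
Pull the quantifiers to the front (each side's bound variable is not free in the other side):
  \forall d\, \forall a\, \forall f\, \exists h\, (\neg J(d,d) \lor J(a,a) \lor \neg J(f,f) \land \neg J(h,h))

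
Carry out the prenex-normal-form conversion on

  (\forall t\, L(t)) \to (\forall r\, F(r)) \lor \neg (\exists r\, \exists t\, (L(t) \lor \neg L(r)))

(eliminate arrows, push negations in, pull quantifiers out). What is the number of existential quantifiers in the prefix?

Eliminate → and ↔ using ¬ and ∨.
  \neg (\forall t\, L(t)) \lor (\forall r\, F(r)) \lor \neg (\exists r\, \exists t\, (L(t) \lor \neg L(r)))
Move each ¬ inward, flipping quantifiers it crosses:
  (\exists t\, \neg L(t)) \lor (\forall r\, F(r)) \lor (\forall r\, \forall t\, (\neg L(t) \land L(r)))
Give each quantifier a distinct variable: r↦v, t↦y1.
  (\exists t\, \neg L(t)) \lor (\forall r\, F(r)) \lor (\forall v\, \forall y1\, (\neg L(y1) \land L(v)))
Finally move all quantifiers to the prefix:
  \exists t\, \forall r\, \forall v\, \forall y1\, (\neg L(t) \lor F(r) \lor \neg L(y1) \land L(v))
The prefix is \exists t \forall r \forall v \forall y1: 3 universal, 1 existential.

1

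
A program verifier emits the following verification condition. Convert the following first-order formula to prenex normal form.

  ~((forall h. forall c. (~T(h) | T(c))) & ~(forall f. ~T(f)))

exists h. exists c. forall f. (T(h) & ~T(c) | ~T(f))

Drive negations inward (¬∀x A ≡ ∃x ¬A, ¬∃x A ≡ ∀x ¬A, De Morgan for ∧/∨):
  (exists h. exists c. (T(h) & ~T(c))) | (forall f. ~T(f))
All bound variables are already distinct, so no renaming is needed.
Pull the quantifiers to the front (each side's bound variable is not free in the other side):
  exists h. exists c. forall f. (T(h) & ~T(c) | ~T(f))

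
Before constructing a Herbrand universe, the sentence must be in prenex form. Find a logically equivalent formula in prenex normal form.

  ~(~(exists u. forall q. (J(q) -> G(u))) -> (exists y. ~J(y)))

forall u. exists q. forall y. (J(q) & ~G(u) & J(y))

First replace A → B with ¬A ∨ B.
  ~(~~(exists u. forall q. (~J(q) | G(u))) | (exists y. ~J(y)))
Push ¬ through the quantifiers and connectives to reach negation normal form:
  (forall u. exists q. (J(q) & ~G(u))) & (forall y. J(y))
All bound variables are already distinct, so no renaming is needed.
Finally move all quantifiers to the prefix:
  forall u. exists q. forall y. (J(q) & ~G(u) & J(y))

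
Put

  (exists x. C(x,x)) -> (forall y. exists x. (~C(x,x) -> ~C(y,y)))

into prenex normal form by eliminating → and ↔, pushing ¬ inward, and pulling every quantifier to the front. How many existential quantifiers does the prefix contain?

1

Eliminate → and ↔ using ¬ and ∨.
  ~(exists x. C(x,x)) | (forall y. exists x. (~~C(x,x) | ~C(y,y)))
Drive negations inward (¬∀x A ≡ ∃x ¬A, ¬∃x A ≡ ∀x ¬A, De Morgan for ∧/∨):
  (forall x. ~C(x,x)) | (forall y. exists x. (C(x,x) | ~C(y,y)))
Give each quantifier a distinct variable: x↦z1.
  (forall x. ~C(x,x)) | (forall y. exists z1. (C(z1,z1) | ~C(y,y)))
Pull the quantifiers to the front (each side's bound variable is not free in the other side):
  forall x. forall y. exists z1. (~C(x,x) | C(z1,z1) | ~C(y,y))
The prefix is forall x forall y exists z1: 2 universal, 1 existential.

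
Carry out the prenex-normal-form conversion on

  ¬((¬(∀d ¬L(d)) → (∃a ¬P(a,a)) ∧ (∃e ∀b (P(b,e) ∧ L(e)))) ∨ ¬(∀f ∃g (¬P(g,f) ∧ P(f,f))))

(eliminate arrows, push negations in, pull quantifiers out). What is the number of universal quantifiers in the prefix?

3

Rewrite implications/biconditionals: A → B as ¬A ∨ B.
  ¬(¬¬(∀d ¬L(d)) ∨ (∃a ¬P(a,a)) ∧ (∃e ∀b (P(b,e) ∧ L(e))) ∨ ¬(∀f ∃g (¬P(g,f) ∧ P(f,f))))
Drive negations inward (¬∀x A ≡ ∃x ¬A, ¬∃x A ≡ ∀x ¬A, De Morgan for ∧/∨):
  (∃d L(d)) ∧ ((∀a P(a,a)) ∨ (∀e ∃b (¬P(b,e) ∨ ¬L(e)))) ∧ (∀f ∃g (¬P(g,f) ∧ P(f,f)))
All bound variables are already distinct, so no renaming is needed.
Finally move all quantifiers to the prefix:
  ∃d ∀a ∀e ∃b ∀f ∃g (L(d) ∧ (P(a,a) ∨ ¬P(b,e) ∨ ¬L(e)) ∧ ¬P(g,f) ∧ P(f,f))
The prefix is ∃d ∀a ∀e ∃b ∀f ∃g: 3 universal, 3 existential.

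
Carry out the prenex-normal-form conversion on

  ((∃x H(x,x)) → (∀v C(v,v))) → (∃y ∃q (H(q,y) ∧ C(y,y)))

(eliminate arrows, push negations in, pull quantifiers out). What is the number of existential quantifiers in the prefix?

4

Rewrite implications/biconditionals: A → B as ¬A ∨ B.
  ¬(¬(∃x H(x,x)) ∨ (∀v C(v,v))) ∨ (∃y ∃q (H(q,y) ∧ C(y,y)))
Move each ¬ inward, flipping quantifiers it crosses:
  (∃x H(x,x)) ∧ (∃v ¬C(v,v)) ∨ (∃y ∃q (H(q,y) ∧ C(y,y)))
All bound variables are already distinct, so no renaming is needed.
Pull the quantifiers to the front (each side's bound variable is not free in the other side):
  ∃x ∃v ∃y ∃q (H(x,x) ∧ ¬C(v,v) ∨ H(q,y) ∧ C(y,y))
The prefix is ∃x ∃v ∃y ∃q: 0 universal, 4 existential.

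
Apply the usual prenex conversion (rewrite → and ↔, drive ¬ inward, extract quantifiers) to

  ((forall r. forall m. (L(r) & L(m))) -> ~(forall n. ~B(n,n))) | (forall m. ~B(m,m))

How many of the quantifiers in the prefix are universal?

1

Rewrite implications/biconditionals: A → B as ¬A ∨ B.
  ~(forall r. forall m. (L(r) & L(m))) | ~(forall n. ~B(n,n)) | (forall m. ~B(m,m))
Move each ¬ inward, flipping quantifiers it crosses:
  (exists r. exists m. (~L(r) | ~L(m))) | (exists n. B(n,n)) | (forall m. ~B(m,m))
Rename bound variables to avoid capture: m↦x1.
  (exists r. exists m. (~L(r) | ~L(m))) | (exists n. B(n,n)) | (forall x1. ~B(x1,x1))
Extract every quantifier outward, since the variables are now distinct and don't occur free across branches:
  exists r. exists m. exists n. forall x1. (~L(r) | ~L(m) | B(n,n) | ~B(x1,x1))
The prefix is exists r exists m exists n forall x1: 1 universal, 3 existential.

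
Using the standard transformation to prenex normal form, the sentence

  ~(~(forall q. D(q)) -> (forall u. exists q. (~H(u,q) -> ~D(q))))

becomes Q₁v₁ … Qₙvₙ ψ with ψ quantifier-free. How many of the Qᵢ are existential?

First replace A → B with ¬A ∨ B.
  ~(~~(forall q. D(q)) | (forall u. exists q. (~~H(u,q) | ~D(q))))
Move each ¬ inward, flipping quantifiers it crosses:
  (exists q. ~D(q)) & (exists u. forall q. (~H(u,q) & D(q)))
Give each quantifier a distinct variable: q↦t.
  (exists q. ~D(q)) & (exists u. forall t. (~H(u,t) & D(t)))
Finally move all quantifiers to the prefix:
  exists q. exists u. forall t. (~D(q) & ~H(u,t) & D(t))
The prefix is exists q exists u forall t: 1 universal, 2 existential.

2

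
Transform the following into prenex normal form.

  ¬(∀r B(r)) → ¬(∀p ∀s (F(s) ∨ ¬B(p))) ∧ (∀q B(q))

∀r ∃p ∃s ∀q (B(r) ∨ ¬F(s) ∧ B(p) ∧ B(q))

Rewrite implications/biconditionals: A → B as ¬A ∨ B.
  ¬¬(∀r B(r)) ∨ ¬(∀p ∀s (F(s) ∨ ¬B(p))) ∧ (∀q B(q))
Drive negations inward (¬∀x A ≡ ∃x ¬A, ¬∃x A ≡ ∀x ¬A, De Morgan for ∧/∨):
  (∀r B(r)) ∨ (∃p ∃s (¬F(s) ∧ B(p))) ∧ (∀q B(q))
Extract every quantifier outward, since the variables are now distinct and don't occur free across branches:
  ∀r ∃p ∃s ∀q (B(r) ∨ ¬F(s) ∧ B(p) ∧ B(q))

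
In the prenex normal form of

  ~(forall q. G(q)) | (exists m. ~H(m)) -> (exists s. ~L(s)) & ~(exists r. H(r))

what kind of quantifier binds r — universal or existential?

universal

Eliminate → and ↔ using ¬ and ∨.
  ~(~(forall q. G(q)) | (exists m. ~H(m))) | (exists s. ~L(s)) & ~(exists r. H(r))
Push ¬ through the quantifiers and connectives to reach negation normal form:
  (forall q. G(q)) & (forall m. H(m)) | (exists s. ~L(s)) & (forall r. ~H(r))
All bound variables are already distinct, so no renaming is needed.
Extract every quantifier outward, since the variables are now distinct and don't occur free across branches:
  forall q. forall m. exists s. forall r. (G(q) & H(m) | ~L(s) & ~H(r))
The quantifier exists r sits under an odd number of negations (counting the antecedent side of each →), so it flips to forall r.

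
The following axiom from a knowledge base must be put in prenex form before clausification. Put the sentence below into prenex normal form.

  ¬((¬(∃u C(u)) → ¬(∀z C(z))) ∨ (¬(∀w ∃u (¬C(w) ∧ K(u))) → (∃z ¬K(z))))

∀u ∀z ∃w ∀v1 ∀q (¬C(u) ∧ C(z) ∧ (C(w) ∨ ¬K(v1)) ∧ K(q))

Rewrite implications/biconditionals: A → B as ¬A ∨ B.
  ¬(¬¬(∃u C(u)) ∨ ¬(∀z C(z)) ∨ ¬¬(∀w ∃u (¬C(w) ∧ K(u))) ∨ (∃z ¬K(z)))
Drive negations inward (¬∀x A ≡ ∃x ¬A, ¬∃x A ≡ ∀x ¬A, De Morgan for ∧/∨):
  (∀u ¬C(u)) ∧ (∀z C(z)) ∧ (∃w ∀u (C(w) ∨ ¬K(u))) ∧ (∀z K(z))
Rename bound variables to avoid capture: u↦v1, z↦q.
  (∀u ¬C(u)) ∧ (∀z C(z)) ∧ (∃w ∀v1 (C(w) ∨ ¬K(v1))) ∧ (∀q K(q))
Extract every quantifier outward, since the variables are now distinct and don't occur free across branches:
  ∀u ∀z ∃w ∀v1 ∀q (¬C(u) ∧ C(z) ∧ (C(w) ∨ ¬K(v1)) ∧ K(q))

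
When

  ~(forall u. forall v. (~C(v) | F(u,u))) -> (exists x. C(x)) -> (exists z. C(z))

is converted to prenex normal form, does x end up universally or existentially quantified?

Eliminate → and ↔ using ¬ and ∨.
  ~~(forall u. forall v. (~C(v) | F(u,u))) | ~(exists x. C(x)) | (exists z. C(z))
Drive negations inward (¬∀x A ≡ ∃x ¬A, ¬∃x A ≡ ∀x ¬A, De Morgan for ∧/∨):
  (forall u. forall v. (~C(v) | F(u,u))) | (forall x. ~C(x)) | (exists z. C(z))
All bound variables are already distinct, so no renaming is needed.
Pull the quantifiers to the front (each side's bound variable is not free in the other side):
  forall u. forall v. forall x. exists z. (~C(v) | F(u,u) | ~C(x) | C(z))
The quantifier exists x sits under an odd number of negations (counting the antecedent side of each →), so it flips to forall x.

universal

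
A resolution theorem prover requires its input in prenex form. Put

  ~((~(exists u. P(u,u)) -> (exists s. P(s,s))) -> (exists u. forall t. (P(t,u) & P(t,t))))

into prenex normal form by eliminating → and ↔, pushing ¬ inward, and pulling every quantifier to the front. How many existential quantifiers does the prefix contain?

3

Rewrite implications/biconditionals: A → B as ¬A ∨ B.
  ~(~(~~(exists u. P(u,u)) | (exists s. P(s,s))) | (exists u. forall t. (P(t,u) & P(t,t))))
Push ¬ through the quantifiers and connectives to reach negation normal form:
  ((exists u. P(u,u)) | (exists s. P(s,s))) & (forall u. exists t. (~P(t,u) | ~P(t,t)))
Give each quantifier a distinct variable: u↦p.
  ((exists u. P(u,u)) | (exists s. P(s,s))) & (forall p. exists t. (~P(t,p) | ~P(t,t)))
Extract every quantifier outward, since the variables are now distinct and don't occur free across branches:
  exists u. exists s. forall p. exists t. ((P(u,u) | P(s,s)) & (~P(t,p) | ~P(t,t)))
The prefix is exists u exists s forall p exists t: 1 universal, 3 existential.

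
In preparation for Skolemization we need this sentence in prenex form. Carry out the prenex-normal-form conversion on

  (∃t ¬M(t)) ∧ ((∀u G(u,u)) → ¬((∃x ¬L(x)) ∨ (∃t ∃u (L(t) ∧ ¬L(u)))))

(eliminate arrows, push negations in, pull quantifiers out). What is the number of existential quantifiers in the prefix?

First replace A → B with ¬A ∨ B.
  (∃t ¬M(t)) ∧ (¬(∀u G(u,u)) ∨ ¬((∃x ¬L(x)) ∨ (∃t ∃u (L(t) ∧ ¬L(u)))))
Move each ¬ inward, flipping quantifiers it crosses:
  (∃t ¬M(t)) ∧ ((∃u ¬G(u,u)) ∨ (∀x L(x)) ∧ (∀t ∀u (¬L(t) ∨ L(u))))
Standardize variables apart so no two quantifiers bind the same name: t↦r, u↦w1.
  (∃t ¬M(t)) ∧ ((∃u ¬G(u,u)) ∨ (∀x L(x)) ∧ (∀r ∀w1 (¬L(r) ∨ L(w1))))
Pull the quantifiers to the front (each side's bound variable is not free in the other side):
  ∃t ∃u ∀x ∀r ∀w1 (¬M(t) ∧ (¬G(u,u) ∨ L(x) ∧ (¬L(r) ∨ L(w1))))
The prefix is ∃t ∃u ∀x ∀r ∀w1: 3 universal, 2 existential.

2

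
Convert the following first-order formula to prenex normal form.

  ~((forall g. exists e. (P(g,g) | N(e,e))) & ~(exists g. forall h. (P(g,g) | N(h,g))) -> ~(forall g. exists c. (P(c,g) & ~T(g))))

First replace A → B with ¬A ∨ B.
  ~(~((forall g. exists e. (P(g,g) | N(e,e))) & ~(exists g. forall h. (P(g,g) | N(h,g)))) | ~(forall g. exists c. (P(c,g) & ~T(g))))
Drive negations inward (¬∀x A ≡ ∃x ¬A, ¬∃x A ≡ ∀x ¬A, De Morgan for ∧/∨):
  (forall g. exists e. (P(g,g) | N(e,e))) & (forall g. exists h. (~P(g,g) & ~N(h,g))) & (forall g. exists c. (P(c,g) & ~T(g)))
Give each quantifier a distinct variable: g↦z, g↦y1.
  (forall g. exists e. (P(g,g) | N(e,e))) & (forall z. exists h. (~P(z,z) & ~N(h,z))) & (forall y1. exists c. (P(c,y1) & ~T(y1)))
Pull the quantifiers to the front (each side's bound variable is not free in the other side):
  forall g. exists e. forall z. exists h. forall y1. exists c. ((P(g,g) | N(e,e)) & ~P(z,z) & ~N(h,z) & P(c,y1) & ~T(y1))

forall g. exists e. forall z. exists h. forall y1. exists c. ((P(g,g) | N(e,e)) & ~P(z,z) & ~N(h,z) & P(c,y1) & ~T(y1))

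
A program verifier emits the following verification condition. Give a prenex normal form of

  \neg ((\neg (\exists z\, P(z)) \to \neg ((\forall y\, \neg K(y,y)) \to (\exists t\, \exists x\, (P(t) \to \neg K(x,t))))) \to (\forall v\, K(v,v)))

\exists z\, \forall y\, \forall t\, \forall x\, \exists v\, ((P(z) \lor \neg K(y,y) \land P(t) \land K(x,t)) \land \neg K(v,v))

First replace A → B with ¬A ∨ B.
  \neg (\neg (\neg \neg (\exists z\, P(z)) \lor \neg (\neg (\forall y\, \neg K(y,y)) \lor (\exists t\, \exists x\, (\neg P(t) \lor \neg K(x,t))))) \lor (\forall v\, K(v,v)))
Push ¬ through the quantifiers and connectives to reach negation normal form:
  ((\exists z\, P(z)) \lor (\forall y\, \neg K(y,y)) \land (\forall t\, \forall x\, (P(t) \land K(x,t)))) \land (\exists v\, \neg K(v,v))
All bound variables are already distinct, so no renaming is needed.
Finally move all quantifiers to the prefix:
  \exists z\, \forall y\, \forall t\, \forall x\, \exists v\, ((P(z) \lor \neg K(y,y) \land P(t) \land K(x,t)) \land \neg K(v,v))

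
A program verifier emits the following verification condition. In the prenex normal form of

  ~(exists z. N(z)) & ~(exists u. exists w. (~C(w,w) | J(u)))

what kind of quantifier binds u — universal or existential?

Push ¬ through the quantifiers and connectives to reach negation normal form:
  (forall z. ~N(z)) & (forall u. forall w. (C(w,w) & ~J(u)))
Finally move all quantifiers to the prefix:
  forall z. forall u. forall w. (~N(z) & C(w,w) & ~J(u))
The quantifier exists u sits under an odd number of negations, so it flips to forall u.

universal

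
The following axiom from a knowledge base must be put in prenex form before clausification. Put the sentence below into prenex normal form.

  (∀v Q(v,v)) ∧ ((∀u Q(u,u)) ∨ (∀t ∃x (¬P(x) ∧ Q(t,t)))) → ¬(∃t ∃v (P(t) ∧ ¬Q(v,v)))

∃v ∃u ∃t ∀x ∀b ∀q (¬Q(v,v) ∨ ¬Q(u,u) ∧ (P(x) ∨ ¬Q(t,t)) ∨ ¬P(b) ∨ Q(q,q))

Rewrite implications/biconditionals: A → B as ¬A ∨ B.
  ¬((∀v Q(v,v)) ∧ ((∀u Q(u,u)) ∨ (∀t ∃x (¬P(x) ∧ Q(t,t))))) ∨ ¬(∃t ∃v (P(t) ∧ ¬Q(v,v)))
Drive negations inward (¬∀x A ≡ ∃x ¬A, ¬∃x A ≡ ∀x ¬A, De Morgan for ∧/∨):
  (∃v ¬Q(v,v)) ∨ (∃u ¬Q(u,u)) ∧ (∃t ∀x (P(x) ∨ ¬Q(t,t))) ∨ (∀t ∀v (¬P(t) ∨ Q(v,v)))
Standardize variables apart so no two quantifiers bind the same name: t↦b, v↦q.
  (∃v ¬Q(v,v)) ∨ (∃u ¬Q(u,u)) ∧ (∃t ∀x (P(x) ∨ ¬Q(t,t))) ∨ (∀b ∀q (¬P(b) ∨ Q(q,q)))
Pull the quantifiers to the front (each side's bound variable is not free in the other side):
  ∃v ∃u ∃t ∀x ∀b ∀q (¬Q(v,v) ∨ ¬Q(u,u) ∧ (P(x) ∨ ¬Q(t,t)) ∨ ¬P(b) ∨ Q(q,q))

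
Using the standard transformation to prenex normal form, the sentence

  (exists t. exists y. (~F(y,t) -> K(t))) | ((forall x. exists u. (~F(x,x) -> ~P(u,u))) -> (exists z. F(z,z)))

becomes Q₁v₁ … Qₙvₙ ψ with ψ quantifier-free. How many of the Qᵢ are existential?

Rewrite implications/biconditionals: A → B as ¬A ∨ B.
  (exists t. exists y. (~~F(y,t) | K(t))) | ~(forall x. exists u. (~~F(x,x) | ~P(u,u))) | (exists z. F(z,z))
Drive negations inward (¬∀x A ≡ ∃x ¬A, ¬∃x A ≡ ∀x ¬A, De Morgan for ∧/∨):
  (exists t. exists y. (F(y,t) | K(t))) | (exists x. forall u. (~F(x,x) & P(u,u))) | (exists z. F(z,z))
Pull the quantifiers to the front (each side's bound variable is not free in the other side):
  exists t. exists y. exists x. forall u. exists z. (F(y,t) | K(t) | ~F(x,x) & P(u,u) | F(z,z))
The prefix is exists t exists y exists x forall u exists z: 1 universal, 4 existential.

4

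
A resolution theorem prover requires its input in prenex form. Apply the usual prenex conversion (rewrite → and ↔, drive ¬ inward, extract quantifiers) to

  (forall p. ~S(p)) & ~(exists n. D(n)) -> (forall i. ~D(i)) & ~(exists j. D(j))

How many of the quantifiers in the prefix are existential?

Rewrite implications/biconditionals: A → B as ¬A ∨ B.
  ~((forall p. ~S(p)) & ~(exists n. D(n))) | (forall i. ~D(i)) & ~(exists j. D(j))
Drive negations inward (¬∀x A ≡ ∃x ¬A, ¬∃x A ≡ ∀x ¬A, De Morgan for ∧/∨):
  (exists p. S(p)) | (exists n. D(n)) | (forall i. ~D(i)) & (forall j. ~D(j))
All bound variables are already distinct, so no renaming is needed.
Pull the quantifiers to the front (each side's bound variable is not free in the other side):
  exists p. exists n. forall i. forall j. (S(p) | D(n) | ~D(i) & ~D(j))
The prefix is exists p exists n forall i forall j: 2 universal, 2 existential.

2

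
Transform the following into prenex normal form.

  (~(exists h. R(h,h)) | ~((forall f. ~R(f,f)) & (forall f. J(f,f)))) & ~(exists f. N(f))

forall h. exists f. exists b. forall z1. ((~R(h,h) | R(f,f) | ~J(b,b)) & ~N(z1))

Push ¬ through the quantifiers and connectives to reach negation normal form:
  ((forall h. ~R(h,h)) | (exists f. R(f,f)) | (exists f. ~J(f,f))) & (forall f. ~N(f))
Rename bound variables to avoid capture: f↦b, f↦z1.
  ((forall h. ~R(h,h)) | (exists f. R(f,f)) | (exists b. ~J(b,b))) & (forall z1. ~N(z1))
Finally move all quantifiers to the prefix:
  forall h. exists f. exists b. forall z1. ((~R(h,h) | R(f,f) | ~J(b,b)) & ~N(z1))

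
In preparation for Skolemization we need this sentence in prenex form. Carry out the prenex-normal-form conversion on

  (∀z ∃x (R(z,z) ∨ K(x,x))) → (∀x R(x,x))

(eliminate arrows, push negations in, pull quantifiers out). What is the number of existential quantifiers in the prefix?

First replace A → B with ¬A ∨ B.
  ¬(∀z ∃x (R(z,z) ∨ K(x,x))) ∨ (∀x R(x,x))
Drive negations inward (¬∀x A ≡ ∃x ¬A, ¬∃x A ≡ ∀x ¬A, De Morgan for ∧/∨):
  (∃z ∀x (¬R(z,z) ∧ ¬K(x,x))) ∨ (∀x R(x,x))
Standardize variables apart so no two quantifiers bind the same name: x↦y1.
  (∃z ∀x (¬R(z,z) ∧ ¬K(x,x))) ∨ (∀y1 R(y1,y1))
Extract every quantifier outward, since the variables are now distinct and don't occur free across branches:
  ∃z ∀x ∀y1 (¬R(z,z) ∧ ¬K(x,x) ∨ R(y1,y1))
The prefix is ∃z ∀x ∀y1: 2 universal, 1 existential.

1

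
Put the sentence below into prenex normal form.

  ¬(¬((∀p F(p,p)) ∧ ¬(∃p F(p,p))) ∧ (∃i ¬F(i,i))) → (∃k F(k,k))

∃p ∃a ∃i ∃k ((¬F(p,p) ∨ F(a,a)) ∧ ¬F(i,i) ∨ F(k,k))

First replace A → B with ¬A ∨ B.
  ¬¬(¬((∀p F(p,p)) ∧ ¬(∃p F(p,p))) ∧ (∃i ¬F(i,i))) ∨ (∃k F(k,k))
Drive negations inward (¬∀x A ≡ ∃x ¬A, ¬∃x A ≡ ∀x ¬A, De Morgan for ∧/∨):
  ((∃p ¬F(p,p)) ∨ (∃p F(p,p))) ∧ (∃i ¬F(i,i)) ∨ (∃k F(k,k))
Standardize variables apart so no two quantifiers bind the same name: p↦a.
  ((∃p ¬F(p,p)) ∨ (∃a F(a,a))) ∧ (∃i ¬F(i,i)) ∨ (∃k F(k,k))
Finally move all quantifiers to the prefix:
  ∃p ∃a ∃i ∃k ((¬F(p,p) ∨ F(a,a)) ∧ ¬F(i,i) ∨ F(k,k))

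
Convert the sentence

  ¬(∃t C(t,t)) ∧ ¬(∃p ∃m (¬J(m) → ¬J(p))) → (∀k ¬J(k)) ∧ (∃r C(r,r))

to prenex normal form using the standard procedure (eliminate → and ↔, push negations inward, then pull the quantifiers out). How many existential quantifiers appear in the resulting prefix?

Rewrite implications/biconditionals: A → B as ¬A ∨ B.
  ¬(¬(∃t C(t,t)) ∧ ¬(∃p ∃m (¬¬J(m) ∨ ¬J(p)))) ∨ (∀k ¬J(k)) ∧ (∃r C(r,r))
Move each ¬ inward, flipping quantifiers it crosses:
  (∃t C(t,t)) ∨ (∃p ∃m (J(m) ∨ ¬J(p))) ∨ (∀k ¬J(k)) ∧ (∃r C(r,r))
All bound variables are already distinct, so no renaming is needed.
Extract every quantifier outward, since the variables are now distinct and don't occur free across branches:
  ∃t ∃p ∃m ∀k ∃r (C(t,t) ∨ J(m) ∨ ¬J(p) ∨ ¬J(k) ∧ C(r,r))
The prefix is ∃t ∃p ∃m ∀k ∃r: 1 universal, 4 existential.

4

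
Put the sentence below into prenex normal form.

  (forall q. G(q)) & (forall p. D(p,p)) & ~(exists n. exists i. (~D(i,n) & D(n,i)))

forall q. forall p. forall n. forall i. (G(q) & D(p,p) & (D(i,n) | ~D(n,i)))

Move each ¬ inward, flipping quantifiers it crosses:
  (forall q. G(q)) & (forall p. D(p,p)) & (forall n. forall i. (D(i,n) | ~D(n,i)))
Finally move all quantifiers to the prefix:
  forall q. forall p. forall n. forall i. (G(q) & D(p,p) & (D(i,n) | ~D(n,i)))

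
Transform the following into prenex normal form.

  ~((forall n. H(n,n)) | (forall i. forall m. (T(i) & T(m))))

Push ¬ through the quantifiers and connectives to reach negation normal form:
  (exists n. ~H(n,n)) & (exists i. exists m. (~T(i) | ~T(m)))
Pull the quantifiers to the front (each side's bound variable is not free in the other side):
  exists n. exists i. exists m. (~H(n,n) & (~T(i) | ~T(m)))

exists n. exists i. exists m. (~H(n,n) & (~T(i) | ~T(m)))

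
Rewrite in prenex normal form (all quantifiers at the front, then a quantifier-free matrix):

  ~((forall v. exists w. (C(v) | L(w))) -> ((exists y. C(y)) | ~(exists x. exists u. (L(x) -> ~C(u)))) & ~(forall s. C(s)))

Eliminate → and ↔ using ¬ and ∨.
  ~(~(forall v. exists w. (C(v) | L(w))) | ((exists y. C(y)) | ~(exists x. exists u. (~L(x) | ~C(u)))) & ~(forall s. C(s)))
Move each ¬ inward, flipping quantifiers it crosses:
  (forall v. exists w. (C(v) | L(w))) & ((forall y. ~C(y)) & (exists x. exists u. (~L(x) | ~C(u))) | (forall s. C(s)))
All bound variables are already distinct, so no renaming is needed.
Finally move all quantifiers to the prefix:
  forall v. exists w. forall y. exists x. exists u. forall s. ((C(v) | L(w)) & (~C(y) & (~L(x) | ~C(u)) | C(s)))

forall v. exists w. forall y. exists x. exists u. forall s. ((C(v) | L(w)) & (~C(y) & (~L(x) | ~C(u)) | C(s)))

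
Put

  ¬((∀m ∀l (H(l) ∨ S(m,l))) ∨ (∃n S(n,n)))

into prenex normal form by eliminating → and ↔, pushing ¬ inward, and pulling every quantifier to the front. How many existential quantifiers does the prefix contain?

Move each ¬ inward, flipping quantifiers it crosses:
  (∃m ∃l (¬H(l) ∧ ¬S(m,l))) ∧ (∀n ¬S(n,n))
Extract every quantifier outward, since the variables are now distinct and don't occur free across branches:
  ∃m ∃l ∀n (¬H(l) ∧ ¬S(m,l) ∧ ¬S(n,n))
The prefix is ∃m ∃l ∀n: 1 universal, 2 existential.

2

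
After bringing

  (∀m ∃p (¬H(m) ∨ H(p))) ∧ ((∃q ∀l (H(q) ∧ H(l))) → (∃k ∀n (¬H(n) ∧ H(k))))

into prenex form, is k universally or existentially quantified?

Rewrite implications/biconditionals: A → B as ¬A ∨ B.
  (∀m ∃p (¬H(m) ∨ H(p))) ∧ (¬(∃q ∀l (H(q) ∧ H(l))) ∨ (∃k ∀n (¬H(n) ∧ H(k))))
Move each ¬ inward, flipping quantifiers it crosses:
  (∀m ∃p (¬H(m) ∨ H(p))) ∧ ((∀q ∃l (¬H(q) ∨ ¬H(l))) ∨ (∃k ∀n (¬H(n) ∧ H(k))))
All bound variables are already distinct, so no renaming is needed.
Extract every quantifier outward, since the variables are now distinct and don't occur free across branches:
  ∀m ∃p ∀q ∃l ∃k ∀n ((¬H(m) ∨ H(p)) ∧ (¬H(q) ∨ ¬H(l) ∨ ¬H(n) ∧ H(k)))
The quantifier ∃k sits under an even number of negations (counting the antecedent side of each →), so it remains existential.

existential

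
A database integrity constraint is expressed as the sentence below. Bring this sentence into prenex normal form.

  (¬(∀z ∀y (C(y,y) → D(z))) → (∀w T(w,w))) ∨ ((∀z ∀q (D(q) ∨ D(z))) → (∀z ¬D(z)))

Rewrite implications/biconditionals: A → B as ¬A ∨ B.
  ¬¬(∀z ∀y (¬C(y,y) ∨ D(z))) ∨ (∀w T(w,w)) ∨ ¬(∀z ∀q (D(q) ∨ D(z))) ∨ (∀z ¬D(z))
Move each ¬ inward, flipping quantifiers it crosses:
  (∀z ∀y (¬C(y,y) ∨ D(z))) ∨ (∀w T(w,w)) ∨ (∃z ∃q (¬D(q) ∧ ¬D(z))) ∨ (∀z ¬D(z))
Standardize variables apart so no two quantifiers bind the same name: z↦v1, z↦z1.
  (∀z ∀y (¬C(y,y) ∨ D(z))) ∨ (∀w T(w,w)) ∨ (∃v1 ∃q (¬D(q) ∧ ¬D(v1))) ∨ (∀z1 ¬D(z1))
Extract every quantifier outward, since the variables are now distinct and don't occur free across branches:
  ∀z ∀y ∀w ∃v1 ∃q ∀z1 (¬C(y,y) ∨ D(z) ∨ T(w,w) ∨ ¬D(q) ∧ ¬D(v1) ∨ ¬D(z1))

∀z ∀y ∀w ∃v1 ∃q ∀z1 (¬C(y,y) ∨ D(z) ∨ T(w,w) ∨ ¬D(q) ∧ ¬D(v1) ∨ ¬D(z1))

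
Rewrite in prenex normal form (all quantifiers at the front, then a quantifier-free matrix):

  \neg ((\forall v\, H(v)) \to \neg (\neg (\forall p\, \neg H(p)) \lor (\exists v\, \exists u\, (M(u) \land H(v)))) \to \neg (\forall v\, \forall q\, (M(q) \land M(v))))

\forall v\, \forall p\, \forall a\, \forall u\, \forall x\, \forall q\, (H(v) \land \neg H(p) \land (\neg M(u) \lor \neg H(a)) \land M(q) \land M(x))

Rewrite implications/biconditionals: A → B as ¬A ∨ B.
  \neg (\neg (\forall v\, H(v)) \lor \neg \neg (\neg (\forall p\, \neg H(p)) \lor (\exists v\, \exists u\, (M(u) \land H(v)))) \lor \neg (\forall v\, \forall q\, (M(q) \land M(v))))
Move each ¬ inward, flipping quantifiers it crosses:
  (\forall v\, H(v)) \land (\forall p\, \neg H(p)) \land (\forall v\, \forall u\, (\neg M(u) \lor \neg H(v))) \land (\forall v\, \forall q\, (M(q) \land M(v)))
Give each quantifier a distinct variable: v↦a, v↦x.
  (\forall v\, H(v)) \land (\forall p\, \neg H(p)) \land (\forall a\, \forall u\, (\neg M(u) \lor \neg H(a))) \land (\forall x\, \forall q\, (M(q) \land M(x)))
Finally move all quantifiers to the prefix:
  \forall v\, \forall p\, \forall a\, \forall u\, \forall x\, \forall q\, (H(v) \land \neg H(p) \land (\neg M(u) \lor \neg H(a)) \land M(q) \land M(x))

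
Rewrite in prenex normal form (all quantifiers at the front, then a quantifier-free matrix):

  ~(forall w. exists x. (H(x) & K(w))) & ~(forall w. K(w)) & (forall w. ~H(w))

exists w. forall x. exists c. forall v. ((~H(x) | ~K(w)) & ~K(c) & ~H(v))

Drive negations inward (¬∀x A ≡ ∃x ¬A, ¬∃x A ≡ ∀x ¬A, De Morgan for ∧/∨):
  (exists w. forall x. (~H(x) | ~K(w))) & (exists w. ~K(w)) & (forall w. ~H(w))
Give each quantifier a distinct variable: w↦c, w↦v.
  (exists w. forall x. (~H(x) | ~K(w))) & (exists c. ~K(c)) & (forall v. ~H(v))
Extract every quantifier outward, since the variables are now distinct and don't occur free across branches:
  exists w. forall x. exists c. forall v. ((~H(x) | ~K(w)) & ~K(c) & ~H(v))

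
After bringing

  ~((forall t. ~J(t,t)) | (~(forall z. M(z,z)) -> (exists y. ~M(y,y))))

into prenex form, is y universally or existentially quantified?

First replace A → B with ¬A ∨ B.
  ~((forall t. ~J(t,t)) | ~~(forall z. M(z,z)) | (exists y. ~M(y,y)))
Drive negations inward (¬∀x A ≡ ∃x ¬A, ¬∃x A ≡ ∀x ¬A, De Morgan for ∧/∨):
  (exists t. J(t,t)) & (exists z. ~M(z,z)) & (forall y. M(y,y))
All bound variables are already distinct, so no renaming is needed.
Finally move all quantifiers to the prefix:
  exists t. exists z. forall y. (J(t,t) & ~M(z,z) & M(y,y))
The quantifier exists y sits under an odd number of negations (counting the antecedent side of each →), so it flips to forall y.

universal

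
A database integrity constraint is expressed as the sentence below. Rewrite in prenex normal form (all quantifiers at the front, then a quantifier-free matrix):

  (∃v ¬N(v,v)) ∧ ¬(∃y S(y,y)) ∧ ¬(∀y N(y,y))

∃v ∀y ∃u (¬N(v,v) ∧ ¬S(y,y) ∧ ¬N(u,u))

Push ¬ through the quantifiers and connectives to reach negation normal form:
  (∃v ¬N(v,v)) ∧ (∀y ¬S(y,y)) ∧ (∃y ¬N(y,y))
Give each quantifier a distinct variable: y↦u.
  (∃v ¬N(v,v)) ∧ (∀y ¬S(y,y)) ∧ (∃u ¬N(u,u))
Finally move all quantifiers to the prefix:
  ∃v ∀y ∃u (¬N(v,v) ∧ ¬S(y,y) ∧ ¬N(u,u))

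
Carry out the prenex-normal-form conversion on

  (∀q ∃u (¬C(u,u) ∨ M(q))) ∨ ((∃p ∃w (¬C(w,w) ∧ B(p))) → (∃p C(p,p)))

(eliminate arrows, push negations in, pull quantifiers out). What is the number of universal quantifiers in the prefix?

3

Eliminate → and ↔ using ¬ and ∨.
  (∀q ∃u (¬C(u,u) ∨ M(q))) ∨ ¬(∃p ∃w (¬C(w,w) ∧ B(p))) ∨ (∃p C(p,p))
Push ¬ through the quantifiers and connectives to reach negation normal form:
  (∀q ∃u (¬C(u,u) ∨ M(q))) ∨ (∀p ∀w (C(w,w) ∨ ¬B(p))) ∨ (∃p C(p,p))
Rename bound variables to avoid capture: p↦x1.
  (∀q ∃u (¬C(u,u) ∨ M(q))) ∨ (∀p ∀w (C(w,w) ∨ ¬B(p))) ∨ (∃x1 C(x1,x1))
Extract every quantifier outward, since the variables are now distinct and don't occur free across branches:
  ∀q ∃u ∀p ∀w ∃x1 (¬C(u,u) ∨ M(q) ∨ C(w,w) ∨ ¬B(p) ∨ C(x1,x1))
The prefix is ∀q ∃u ∀p ∀w ∃x1: 3 universal, 2 existential.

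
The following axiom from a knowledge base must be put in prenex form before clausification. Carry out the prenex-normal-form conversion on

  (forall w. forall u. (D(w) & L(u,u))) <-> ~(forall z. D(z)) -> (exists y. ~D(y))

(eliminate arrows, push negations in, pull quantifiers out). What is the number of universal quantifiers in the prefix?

4

Rewrite implications/biconditionals: A → B as ¬A ∨ B; A ↔ B as (¬A ∨ B) ∧ (¬B ∨ A).
  (~(forall w. forall u. (D(w) & L(u,u))) | ~~(forall z. D(z)) | (exists y. ~D(y))) & (~(~~(forall z. D(z)) | (exists y. ~D(y))) | (forall w. forall u. (D(w) & L(u,u))))
Drive negations inward (¬∀x A ≡ ∃x ¬A, ¬∃x A ≡ ∀x ¬A, De Morgan for ∧/∨):
  ((exists w. exists u. (~D(w) | ~L(u,u))) | (forall z. D(z)) | (exists y. ~D(y))) & ((exists z. ~D(z)) & (forall y. D(y)) | (forall w. forall u. (D(w) & L(u,u))))
Give each quantifier a distinct variable: z↦y1, y↦r, w↦u1, u↦x.
  ((exists w. exists u. (~D(w) | ~L(u,u))) | (forall z. D(z)) | (exists y. ~D(y))) & ((exists y1. ~D(y1)) & (forall r. D(r)) | (forall u1. forall x. (D(u1) & L(x,x))))
Pull the quantifiers to the front (each side's bound variable is not free in the other side):
  exists w. exists u. forall z. exists y. exists y1. forall r. forall u1. forall x. ((~D(w) | ~L(u,u) | D(z) | ~D(y)) & (~D(y1) & D(r) | D(u1) & L(x,x)))
The prefix is exists w exists u forall z exists y exists y1 forall r forall u1 forall x: 4 universal, 4 existential.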